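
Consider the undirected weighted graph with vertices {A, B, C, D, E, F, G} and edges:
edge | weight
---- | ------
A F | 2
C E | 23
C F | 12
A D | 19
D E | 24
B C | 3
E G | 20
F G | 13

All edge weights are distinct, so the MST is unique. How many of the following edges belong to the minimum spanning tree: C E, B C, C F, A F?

3

Sort edges by weight, then run Kruskal:
A F (2): add — endpoints in different components.
B C (3): add — endpoints in different components.
C F (12): add — endpoints in different components.
F G (13): add — endpoints in different components.
A D (19): add — endpoints in different components.
E G (20): add — endpoints in different components.
MST edge set: {A F, B C, C F, F G, A D, E G}.
Of the listed edges, {B C, C F, A F} are in the MST → 3.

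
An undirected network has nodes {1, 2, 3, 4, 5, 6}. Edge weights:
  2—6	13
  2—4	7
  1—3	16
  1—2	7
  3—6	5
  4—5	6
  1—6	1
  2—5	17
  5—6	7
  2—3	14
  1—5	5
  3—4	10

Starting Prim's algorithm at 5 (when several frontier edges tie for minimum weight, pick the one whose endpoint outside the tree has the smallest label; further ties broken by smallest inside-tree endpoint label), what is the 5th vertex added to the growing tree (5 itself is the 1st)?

4

Prim, starting at 5.
Step 1: frontier [1—5 5, 4—5 6, 5—6 7, 2—5 17] → take 1—5 (5); add 1.
Step 2: frontier [1—6 1, 1—2 7, 1—3 16, 4—5 6, 5—6 7, 2—5 17] → take 1—6 (1); add 6.
Step 3: frontier [1—2 7, 1—3 16, 4—5 6, 2—5 17, 3—6 5, 2—6 13] → take 3—6 (5); add 3.
Step 4: frontier [1—2 7, 3—4 10, 2—3 14, 4—5 6, 2—5 17, 2—6 13] → take 4—5 (6); add 4.
Step 5: frontier [1—2 7, 2—3 14, 2—4 7, 2—5 17, 2—6 13] → take 1—2 (7); add 2.
Vertex order: 5, 1, 6, 3, 4, 2. The 5th vertex is 4.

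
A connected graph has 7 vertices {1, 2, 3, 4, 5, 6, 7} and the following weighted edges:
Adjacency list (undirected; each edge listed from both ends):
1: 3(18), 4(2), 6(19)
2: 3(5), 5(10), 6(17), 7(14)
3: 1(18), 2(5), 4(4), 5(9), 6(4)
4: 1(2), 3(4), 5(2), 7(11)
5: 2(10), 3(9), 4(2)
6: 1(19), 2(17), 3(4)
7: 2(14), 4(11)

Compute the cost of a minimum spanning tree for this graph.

28

Kruskal's algorithm — process edges by increasing weight (ties by edge label):
1—4 (2): add. Components now {1,4} {2} {3} {5} {6} {7}
4—5 (2): add. Components now {1,4,5} {2} {3} {6} {7}
3—4 (4): add. Components now {1,3,4,5} {2} {6} {7}
3—6 (4): add. Components now {1,3,4,5,6} {2} {7}
2—3 (5): add. Components now {1,2,3,4,5,6} {7}
3—5 (9): skip — 3 and 5 already connected.
2—5 (10): skip — 2 and 5 already connected.
4—7 (11): add. Components now {1,2,3,4,5,6,7}
MST edges: 1—4, 4—5, 3—4, 3—6, 2—3, 4—7; total weight 2+2+4+4+5+11 = 28.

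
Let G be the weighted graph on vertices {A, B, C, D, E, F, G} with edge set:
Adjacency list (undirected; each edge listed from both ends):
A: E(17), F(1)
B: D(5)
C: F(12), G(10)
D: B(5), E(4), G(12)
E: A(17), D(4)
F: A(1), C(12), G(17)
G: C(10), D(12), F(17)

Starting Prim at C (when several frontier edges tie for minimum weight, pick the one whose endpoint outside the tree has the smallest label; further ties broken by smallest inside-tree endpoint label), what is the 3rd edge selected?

Prim, starting at C.
Step 1: frontier [C-G 10, C-F 12] → take C-G (10); add G.
Step 2: frontier [C-F 12, D-G 12, F-G 17] → take D-G (12); add D.
Step 3: frontier [C-F 12, D-E 4, B-D 5, F-G 17] → take D-E (4); add E.
Step 4: frontier [C-F 12, B-D 5, A-E 17, F-G 17] → take B-D (5); add B.
Step 5: frontier [C-F 12, A-E 17, F-G 17] → take C-F (12); add F.
Step 6: frontier [A-E 17, A-F 1] → take A-F (1); add A.
The 3rd edge added is D-E.

D-E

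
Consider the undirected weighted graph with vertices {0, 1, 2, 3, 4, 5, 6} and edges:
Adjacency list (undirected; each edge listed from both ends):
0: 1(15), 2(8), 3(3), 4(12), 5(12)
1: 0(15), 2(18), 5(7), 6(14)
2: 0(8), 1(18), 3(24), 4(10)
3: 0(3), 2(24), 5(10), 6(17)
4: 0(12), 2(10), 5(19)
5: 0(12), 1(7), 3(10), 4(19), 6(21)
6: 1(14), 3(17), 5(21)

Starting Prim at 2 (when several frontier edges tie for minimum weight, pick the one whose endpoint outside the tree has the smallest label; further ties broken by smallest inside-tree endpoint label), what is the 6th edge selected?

Prim's algorithm from 2:
Step 1: cheapest edge leaving the tree is 0-2 (8); add 0.
Step 2: cheapest edge leaving the tree is 0-3 (3); add 3.
Step 3: cheapest edge leaving the tree is 2-4 (10); add 4.
Step 4: cheapest edge leaving the tree is 3-5 (10); add 5.
Step 5: cheapest edge leaving the tree is 1-5 (7); add 1.
Step 6: cheapest edge leaving the tree is 1-6 (14); add 6.
The 6th edge added is 1-6.

1-6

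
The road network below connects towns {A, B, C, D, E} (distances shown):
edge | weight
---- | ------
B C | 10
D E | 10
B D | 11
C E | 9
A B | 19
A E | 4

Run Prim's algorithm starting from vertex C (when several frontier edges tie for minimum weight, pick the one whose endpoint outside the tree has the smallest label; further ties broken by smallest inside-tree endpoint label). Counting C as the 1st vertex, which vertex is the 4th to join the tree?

Prim's algorithm from C:
Step 1: frontier [C E 9, B C 10] → take C E (9); add E.
Step 2: frontier [B C 10, A E 4, D E 10] → take A E (4); add A.
Step 3: frontier [A B 19, B C 10, D E 10] → take B C (10); add B.
Step 4: frontier [B D 11, D E 10] → take D E (10); add D.
Vertex order: C, E, A, B, D. The 4th vertex is B.

B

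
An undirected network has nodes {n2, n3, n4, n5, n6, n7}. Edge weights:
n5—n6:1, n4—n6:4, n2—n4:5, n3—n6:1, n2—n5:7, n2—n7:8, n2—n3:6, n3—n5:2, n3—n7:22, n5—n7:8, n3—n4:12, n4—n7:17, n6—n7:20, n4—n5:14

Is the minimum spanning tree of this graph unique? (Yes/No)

No

Kruskal's algorithm — process edges by increasing weight (ties by edge label):
n3—n6 (1): add — endpoints in different components.
n5—n6 (1): add — endpoints in different components.
n3—n5 (2): skip — n3 and n5 already connected.
n4—n6 (4): add — endpoints in different components.
n2—n4 (5): add — endpoints in different components.
n2—n3 (6): skip — n2 and n3 already connected.
n2—n5 (7): skip — n2 and n5 already connected.
n2—n7 (8): add — endpoints in different components.
Non-tree edge n5—n7 has weight 8, equal to the heaviest edge on its tree cycle — swapping gives another MST of the same weight. Not unique.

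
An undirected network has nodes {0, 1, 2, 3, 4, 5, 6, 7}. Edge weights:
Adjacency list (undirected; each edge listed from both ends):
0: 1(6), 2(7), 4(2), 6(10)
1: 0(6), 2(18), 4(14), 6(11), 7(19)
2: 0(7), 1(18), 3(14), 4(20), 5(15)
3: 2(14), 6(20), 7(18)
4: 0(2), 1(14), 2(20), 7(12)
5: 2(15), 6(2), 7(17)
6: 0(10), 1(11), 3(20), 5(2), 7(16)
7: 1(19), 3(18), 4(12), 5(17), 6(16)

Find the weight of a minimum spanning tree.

53

Kruskal: consider edges lightest-first.
0—4 (2): add — endpoints in different components.
5—6 (2): add — endpoints in different components.
0—1 (6): add — endpoints in different components.
0—2 (7): add — endpoints in different components.
0—6 (10): add — endpoints in different components.
1—6 (11): skip — 1 and 6 already connected.
4—7 (12): add — endpoints in different components.
1—4 (14): skip — 1 and 4 already connected.
2—3 (14): add — endpoints in different components.
MST edges: 0—4, 5—6, 0—1, 0—2, 0—6, 4—7, 2—3; total weight 2+2+6+7+10+12+14 = 53.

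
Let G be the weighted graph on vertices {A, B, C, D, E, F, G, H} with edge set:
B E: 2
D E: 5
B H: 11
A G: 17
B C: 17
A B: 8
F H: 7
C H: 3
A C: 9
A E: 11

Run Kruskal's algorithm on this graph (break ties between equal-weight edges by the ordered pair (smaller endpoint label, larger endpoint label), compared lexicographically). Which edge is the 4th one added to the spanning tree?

Sort edges by weight, then run Kruskal:
B E (2): add — endpoints in different components.
C H (3): add — endpoints in different components.
D E (5): add — endpoints in different components.
F H (7): add — endpoints in different components.
A B (8): add — endpoints in different components.
A C (9): add — endpoints in different components.
A E (11): skip — A and E already connected.
B H (11): skip — B and H already connected.
A G (17): add — endpoints in different components.
The 4th edge added is F H.

F-H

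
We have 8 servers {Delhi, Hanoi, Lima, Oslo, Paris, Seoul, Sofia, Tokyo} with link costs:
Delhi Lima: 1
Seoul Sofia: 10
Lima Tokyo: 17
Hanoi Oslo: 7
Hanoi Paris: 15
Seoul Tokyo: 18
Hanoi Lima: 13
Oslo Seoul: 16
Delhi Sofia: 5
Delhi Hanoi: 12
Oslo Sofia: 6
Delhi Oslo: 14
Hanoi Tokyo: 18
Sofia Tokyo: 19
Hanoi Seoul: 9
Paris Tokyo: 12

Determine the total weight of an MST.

55

Prim's algorithm from Delhi:
Step 1: cheapest edge leaving the tree is Delhi Lima (1); add Lima.
Step 2: cheapest edge leaving the tree is Delhi Sofia (5); add Sofia.
Step 3: cheapest edge leaving the tree is Oslo Sofia (6); add Oslo.
Step 4: cheapest edge leaving the tree is Hanoi Oslo (7); add Hanoi.
Step 5: cheapest edge leaving the tree is Hanoi Seoul (9); add Seoul.
Step 6: cheapest edge leaving the tree is Hanoi Paris (15); add Paris.
Step 7: cheapest edge leaving the tree is Paris Tokyo (12); add Tokyo.
MST edges: Delhi Lima, Delhi Sofia, Oslo Sofia, Hanoi Oslo, Hanoi Seoul, Hanoi Paris, Paris Tokyo; total weight 1+5+6+7+9+15+12 = 55.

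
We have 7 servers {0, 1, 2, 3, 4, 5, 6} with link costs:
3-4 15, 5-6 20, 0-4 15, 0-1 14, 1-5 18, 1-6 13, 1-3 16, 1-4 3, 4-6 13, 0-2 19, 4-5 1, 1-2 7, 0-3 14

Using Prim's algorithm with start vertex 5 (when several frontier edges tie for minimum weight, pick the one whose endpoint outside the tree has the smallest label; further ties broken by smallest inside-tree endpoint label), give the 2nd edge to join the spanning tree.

1-4

Prim's algorithm from 5:
Step 1: cheapest edge leaving the tree is 4-5 (1); add 4.
Step 2: cheapest edge leaving the tree is 1-4 (3); add 1.
Step 3: cheapest edge leaving the tree is 1-2 (7); add 2.
Step 4: cheapest edge leaving the tree is 1-6 (13); add 6.
Step 5: cheapest edge leaving the tree is 0-1 (14); add 0.
Step 6: cheapest edge leaving the tree is 0-3 (14); add 3.
The 2nd edge added is 1-4.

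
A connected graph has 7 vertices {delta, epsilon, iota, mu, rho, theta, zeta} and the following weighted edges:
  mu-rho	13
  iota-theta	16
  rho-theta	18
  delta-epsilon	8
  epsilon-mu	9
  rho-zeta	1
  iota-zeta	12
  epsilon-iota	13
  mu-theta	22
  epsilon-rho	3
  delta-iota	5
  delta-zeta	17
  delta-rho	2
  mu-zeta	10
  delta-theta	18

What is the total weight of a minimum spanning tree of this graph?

36

Prim, starting at theta.
Step 1: cheapest edge leaving the tree is iota-theta (16); add iota.
Step 2: cheapest edge leaving the tree is delta-iota (5); add delta.
Step 3: cheapest edge leaving the tree is delta-rho (2); add rho.
Step 4: cheapest edge leaving the tree is rho-zeta (1); add zeta.
Step 5: cheapest edge leaving the tree is epsilon-rho (3); add epsilon.
Step 6: cheapest edge leaving the tree is epsilon-mu (9); add mu.
MST edges: iota-theta, delta-iota, delta-rho, rho-zeta, epsilon-rho, epsilon-mu; total weight 16+5+2+1+3+9 = 36.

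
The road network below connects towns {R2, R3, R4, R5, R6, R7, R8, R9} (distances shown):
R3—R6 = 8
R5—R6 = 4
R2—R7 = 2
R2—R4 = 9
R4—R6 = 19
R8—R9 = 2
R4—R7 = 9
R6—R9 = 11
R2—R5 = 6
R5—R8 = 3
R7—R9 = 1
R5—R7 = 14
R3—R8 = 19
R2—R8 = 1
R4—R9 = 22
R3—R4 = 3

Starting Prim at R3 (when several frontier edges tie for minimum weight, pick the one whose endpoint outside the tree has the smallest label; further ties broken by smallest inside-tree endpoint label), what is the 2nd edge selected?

R3-R6

Prim, starting at R3.
Step 1: cheapest edge leaving the tree is R3—R4 (3); add R4.
Step 2: cheapest edge leaving the tree is R3—R6 (8); add R6.
Step 3: cheapest edge leaving the tree is R5—R6 (4); add R5.
Step 4: cheapest edge leaving the tree is R5—R8 (3); add R8.
Step 5: cheapest edge leaving the tree is R2—R8 (1); add R2.
Step 6: cheapest edge leaving the tree is R2—R7 (2); add R7.
Step 7: cheapest edge leaving the tree is R7—R9 (1); add R9.
The 2nd edge added is R3—R6.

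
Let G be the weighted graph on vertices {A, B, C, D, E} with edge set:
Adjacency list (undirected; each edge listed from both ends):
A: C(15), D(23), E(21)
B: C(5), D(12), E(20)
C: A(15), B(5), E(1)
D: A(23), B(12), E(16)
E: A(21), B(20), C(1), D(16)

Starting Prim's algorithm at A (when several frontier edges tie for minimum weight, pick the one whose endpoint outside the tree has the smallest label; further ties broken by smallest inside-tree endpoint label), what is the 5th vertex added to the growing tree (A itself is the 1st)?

D

Prim, starting at A.
Step 1: cheapest edge leaving the tree is A—C (15); add C.
Step 2: cheapest edge leaving the tree is C—E (1); add E.
Step 3: cheapest edge leaving the tree is B—C (5); add B.
Step 4: cheapest edge leaving the tree is B—D (12); add D.
Vertex order: A, C, E, B, D. The 5th vertex is D.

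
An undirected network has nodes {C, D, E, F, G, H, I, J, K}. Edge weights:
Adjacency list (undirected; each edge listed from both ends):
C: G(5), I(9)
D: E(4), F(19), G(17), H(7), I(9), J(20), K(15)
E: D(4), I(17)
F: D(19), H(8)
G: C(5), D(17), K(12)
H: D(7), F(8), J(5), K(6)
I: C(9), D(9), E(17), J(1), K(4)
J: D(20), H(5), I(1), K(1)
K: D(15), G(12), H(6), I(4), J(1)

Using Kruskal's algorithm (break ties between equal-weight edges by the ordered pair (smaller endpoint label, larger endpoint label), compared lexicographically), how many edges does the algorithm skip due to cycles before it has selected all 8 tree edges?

2

Sort edges by weight, then run Kruskal:
I J (1): add — endpoints in different components.
J K (1): add — endpoints in different components.
D E (4): add — endpoints in different components.
I K (4): skip — I and K already connected.
C G (5): add — endpoints in different components.
H J (5): add — endpoints in different components.
H K (6): skip — H and K already connected.
D H (7): add — endpoints in different components.
F H (8): add — endpoints in different components.
C I (9): add — endpoints in different components.
Edges rejected before the tree was complete: 2.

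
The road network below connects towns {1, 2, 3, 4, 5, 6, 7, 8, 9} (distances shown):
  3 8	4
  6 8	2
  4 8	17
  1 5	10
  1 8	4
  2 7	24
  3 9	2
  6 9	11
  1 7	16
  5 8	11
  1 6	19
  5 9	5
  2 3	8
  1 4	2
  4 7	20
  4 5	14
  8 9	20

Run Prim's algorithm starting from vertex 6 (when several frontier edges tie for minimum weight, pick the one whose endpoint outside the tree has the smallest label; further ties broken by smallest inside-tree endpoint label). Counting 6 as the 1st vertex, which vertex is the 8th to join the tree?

Grow the tree from 6 using Prim:
Step 1: cheapest edge leaving the tree is 6 8 (2); add 8.
Step 2: cheapest edge leaving the tree is 1 8 (4); add 1.
Step 3: cheapest edge leaving the tree is 1 4 (2); add 4.
Step 4: cheapest edge leaving the tree is 3 8 (4); add 3.
Step 5: cheapest edge leaving the tree is 3 9 (2); add 9.
Step 6: cheapest edge leaving the tree is 5 9 (5); add 5.
Step 7: cheapest edge leaving the tree is 2 3 (8); add 2.
Step 8: cheapest edge leaving the tree is 1 7 (16); add 7.
Vertex order: 6, 8, 1, 4, 3, 9, 5, 2, 7. The 8th vertex is 2.

2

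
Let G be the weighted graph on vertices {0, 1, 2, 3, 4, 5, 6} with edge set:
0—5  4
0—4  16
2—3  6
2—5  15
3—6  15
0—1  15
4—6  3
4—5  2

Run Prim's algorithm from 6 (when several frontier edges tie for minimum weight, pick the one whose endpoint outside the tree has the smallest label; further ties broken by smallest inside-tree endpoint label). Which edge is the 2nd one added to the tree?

4-5

Prim, starting at 6.
Step 1: frontier [4—6 3, 3—6 15] → take 4—6 (3); add 4.
Step 2: frontier [4—5 2, 0—4 16, 3—6 15] → take 4—5 (2); add 5.
Step 3: frontier [0—4 16, 0—5 4, 2—5 15, 3—6 15] → take 0—5 (4); add 0.
Step 4: frontier [0—1 15, 2—5 15, 3—6 15] → take 0—1 (15); add 1.
Step 5: frontier [2—5 15, 3—6 15] → take 2—5 (15); add 2.
Step 6: frontier [2—3 6, 3—6 15] → take 2—3 (6); add 3.
The 2nd edge added is 4—5.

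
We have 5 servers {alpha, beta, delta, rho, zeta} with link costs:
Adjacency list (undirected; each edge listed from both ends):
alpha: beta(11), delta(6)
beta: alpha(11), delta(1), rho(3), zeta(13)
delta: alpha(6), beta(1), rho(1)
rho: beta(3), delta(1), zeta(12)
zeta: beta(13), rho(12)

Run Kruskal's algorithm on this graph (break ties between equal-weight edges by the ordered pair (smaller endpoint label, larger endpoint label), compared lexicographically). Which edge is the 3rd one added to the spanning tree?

alpha-delta

Kruskal: consider edges lightest-first.
beta delta (1): add. Components now {beta,delta} {zeta} {rho} {alpha}
delta rho (1): add. Components now {beta,delta,rho} {zeta} {alpha}
beta rho (3): skip — rho and beta already connected.
alpha delta (6): add. Components now {alpha,beta,delta,rho} {zeta}
alpha beta (11): skip — beta and alpha already connected.
rho zeta (12): add. Components now {alpha,beta,delta,rho,zeta}
The 3rd edge added is alpha delta.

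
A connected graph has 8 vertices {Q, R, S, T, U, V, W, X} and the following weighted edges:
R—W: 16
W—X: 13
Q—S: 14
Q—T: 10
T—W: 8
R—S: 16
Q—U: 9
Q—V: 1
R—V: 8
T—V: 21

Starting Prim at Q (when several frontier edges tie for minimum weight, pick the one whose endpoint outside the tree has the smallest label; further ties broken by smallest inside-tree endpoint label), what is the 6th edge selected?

Grow the tree from Q using Prim:
Step 1: cheapest edge leaving the tree is Q—V (1); add V.
Step 2: cheapest edge leaving the tree is R—V (8); add R.
Step 3: cheapest edge leaving the tree is Q—U (9); add U.
Step 4: cheapest edge leaving the tree is Q—T (10); add T.
Step 5: cheapest edge leaving the tree is T—W (8); add W.
Step 6: cheapest edge leaving the tree is W—X (13); add X.
Step 7: cheapest edge leaving the tree is Q—S (14); add S.
The 6th edge added is W—X.

W-X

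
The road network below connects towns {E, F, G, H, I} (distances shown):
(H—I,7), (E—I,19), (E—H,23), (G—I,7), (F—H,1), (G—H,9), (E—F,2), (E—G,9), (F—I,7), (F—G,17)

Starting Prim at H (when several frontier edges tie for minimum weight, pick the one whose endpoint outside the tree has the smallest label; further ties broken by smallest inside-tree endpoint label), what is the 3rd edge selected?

Prim, starting at H.
Step 1: cheapest edge leaving the tree is F—H (1); add F.
Step 2: cheapest edge leaving the tree is E—F (2); add E.
Step 3: cheapest edge leaving the tree is F—I (7); add I.
Step 4: cheapest edge leaving the tree is G—I (7); add G.
The 3rd edge added is F—I.

F-I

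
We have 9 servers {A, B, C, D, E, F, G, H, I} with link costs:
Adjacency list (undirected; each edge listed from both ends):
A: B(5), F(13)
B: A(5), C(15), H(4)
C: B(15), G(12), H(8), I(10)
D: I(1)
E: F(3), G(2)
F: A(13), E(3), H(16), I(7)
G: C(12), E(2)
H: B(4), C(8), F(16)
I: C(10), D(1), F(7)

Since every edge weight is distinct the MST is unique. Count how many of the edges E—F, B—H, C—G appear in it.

Kruskal's algorithm — process edges by increasing weight (ties by edge label):
D—I (1): add — endpoints in different components.
E—G (2): add — endpoints in different components.
E—F (3): add — endpoints in different components.
B—H (4): add — endpoints in different components.
A—B (5): add — endpoints in different components.
F—I (7): add — endpoints in different components.
C—H (8): add — endpoints in different components.
C—I (10): add — endpoints in different components.
MST edge set: {D—I, E—G, E—F, B—H, A—B, F—I, C—H, C—I}.
Of the listed edges, {E—F, B—H} are in the MST → 2.

2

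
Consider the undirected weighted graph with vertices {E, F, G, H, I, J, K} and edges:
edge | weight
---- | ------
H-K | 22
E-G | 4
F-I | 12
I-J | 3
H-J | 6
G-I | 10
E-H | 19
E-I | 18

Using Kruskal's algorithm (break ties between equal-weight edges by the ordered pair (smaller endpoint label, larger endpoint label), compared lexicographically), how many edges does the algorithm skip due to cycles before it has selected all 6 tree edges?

2

Sort edges by weight, then run Kruskal:
I-J (3): add. Components now {E} {F} {G} {H} {I,J} {K}
E-G (4): add. Components now {E,G} {F} {H} {I,J} {K}
H-J (6): add. Components now {E,G} {F} {H,I,J} {K}
G-I (10): add. Components now {E,G,H,I,J} {F} {K}
F-I (12): add. Components now {E,F,G,H,I,J} {K}
E-I (18): skip — E and I already connected.
E-H (19): skip — E and H already connected.
H-K (22): add. Components now {E,F,G,H,I,J,K}
Edges rejected before the tree was complete: 2.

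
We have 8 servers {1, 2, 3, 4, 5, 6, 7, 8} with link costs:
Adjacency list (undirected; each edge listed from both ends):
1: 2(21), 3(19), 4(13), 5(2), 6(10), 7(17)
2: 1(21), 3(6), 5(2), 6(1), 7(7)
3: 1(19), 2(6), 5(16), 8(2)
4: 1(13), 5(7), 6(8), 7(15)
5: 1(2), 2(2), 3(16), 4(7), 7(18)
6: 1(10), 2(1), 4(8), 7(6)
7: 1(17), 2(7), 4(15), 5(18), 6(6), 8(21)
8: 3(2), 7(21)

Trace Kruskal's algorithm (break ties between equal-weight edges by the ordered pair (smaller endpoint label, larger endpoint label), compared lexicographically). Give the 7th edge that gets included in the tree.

Kruskal: consider edges lightest-first.
2-6 (1): add — endpoints in different components.
1-5 (2): add — endpoints in different components.
2-5 (2): add — endpoints in different components.
3-8 (2): add — endpoints in different components.
2-3 (6): add — endpoints in different components.
6-7 (6): add — endpoints in different components.
2-7 (7): skip — 2 and 7 already connected.
4-5 (7): add — endpoints in different components.
The 7th edge added is 4-5.

4-5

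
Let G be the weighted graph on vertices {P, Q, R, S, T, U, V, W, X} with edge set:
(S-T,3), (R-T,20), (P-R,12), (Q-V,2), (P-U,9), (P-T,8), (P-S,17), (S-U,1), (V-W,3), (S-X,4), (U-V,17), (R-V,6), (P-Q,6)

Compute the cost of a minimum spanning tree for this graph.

Grow the tree from Q using Prim:
Step 1: cheapest edge leaving the tree is Q-V (2); add V.
Step 2: cheapest edge leaving the tree is V-W (3); add W.
Step 3: cheapest edge leaving the tree is P-Q (6); add P.
Step 4: cheapest edge leaving the tree is R-V (6); add R.
Step 5: cheapest edge leaving the tree is P-T (8); add T.
Step 6: cheapest edge leaving the tree is S-T (3); add S.
Step 7: cheapest edge leaving the tree is S-U (1); add U.
Step 8: cheapest edge leaving the tree is S-X (4); add X.
MST edges: Q-V, V-W, P-Q, R-V, P-T, S-T, S-U, S-X; total weight 2+3+6+6+8+3+1+4 = 33.

33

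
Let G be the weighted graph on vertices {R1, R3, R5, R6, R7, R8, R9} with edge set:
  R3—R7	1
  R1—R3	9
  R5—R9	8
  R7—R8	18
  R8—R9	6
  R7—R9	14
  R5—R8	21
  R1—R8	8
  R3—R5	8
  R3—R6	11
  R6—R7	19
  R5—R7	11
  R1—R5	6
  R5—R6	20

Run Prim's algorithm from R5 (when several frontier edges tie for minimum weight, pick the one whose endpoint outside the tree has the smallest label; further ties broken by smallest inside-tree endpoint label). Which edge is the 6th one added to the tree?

R3-R6

Prim's algorithm from R5:
Step 1: cheapest edge leaving the tree is R1—R5 (6); add R1.
Step 2: cheapest edge leaving the tree is R3—R5 (8); add R3.
Step 3: cheapest edge leaving the tree is R3—R7 (1); add R7.
Step 4: cheapest edge leaving the tree is R1—R8 (8); add R8.
Step 5: cheapest edge leaving the tree is R8—R9 (6); add R9.
Step 6: cheapest edge leaving the tree is R3—R6 (11); add R6.
The 6th edge added is R3—R6.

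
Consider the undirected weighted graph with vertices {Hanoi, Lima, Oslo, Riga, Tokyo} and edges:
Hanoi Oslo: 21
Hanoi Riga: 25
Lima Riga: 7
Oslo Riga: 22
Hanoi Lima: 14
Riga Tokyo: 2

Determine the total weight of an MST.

44

Kruskal's algorithm — process edges by increasing weight (ties by edge label):
Riga Tokyo (2): add — endpoints in different components.
Lima Riga (7): add — endpoints in different components.
Hanoi Lima (14): add — endpoints in different components.
Hanoi Oslo (21): add — endpoints in different components.
MST edges: Riga Tokyo, Lima Riga, Hanoi Lima, Hanoi Oslo; total weight 2+7+14+21 = 44.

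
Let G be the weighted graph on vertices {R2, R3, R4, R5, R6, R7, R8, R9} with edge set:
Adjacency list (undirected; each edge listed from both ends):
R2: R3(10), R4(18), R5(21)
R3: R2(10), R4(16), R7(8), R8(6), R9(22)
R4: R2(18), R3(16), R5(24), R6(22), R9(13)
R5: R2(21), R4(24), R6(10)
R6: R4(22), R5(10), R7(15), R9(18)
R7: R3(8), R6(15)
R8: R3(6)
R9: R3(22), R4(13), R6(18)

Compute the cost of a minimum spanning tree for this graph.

Kruskal's algorithm — process edges by increasing weight (ties by edge label):
R3 R8 (6): add — endpoints in different components.
R3 R7 (8): add — endpoints in different components.
R2 R3 (10): add — endpoints in different components.
R5 R6 (10): add — endpoints in different components.
R4 R9 (13): add — endpoints in different components.
R6 R7 (15): add — endpoints in different components.
R3 R4 (16): add — endpoints in different components.
MST edges: R3 R8, R3 R7, R2 R3, R5 R6, R4 R9, R6 R7, R3 R4; total weight 6+8+10+10+13+15+16 = 78.

78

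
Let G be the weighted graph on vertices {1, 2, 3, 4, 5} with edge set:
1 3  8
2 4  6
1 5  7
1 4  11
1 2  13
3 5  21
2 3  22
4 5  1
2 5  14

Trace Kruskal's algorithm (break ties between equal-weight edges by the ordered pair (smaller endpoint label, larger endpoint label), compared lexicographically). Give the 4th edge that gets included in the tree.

Kruskal's algorithm — process edges by increasing weight (ties by edge label):
4 5 (1): add — endpoints in different components.
2 4 (6): add — endpoints in different components.
1 5 (7): add — endpoints in different components.
1 3 (8): add — endpoints in different components.
The 4th edge added is 1 3.

1-3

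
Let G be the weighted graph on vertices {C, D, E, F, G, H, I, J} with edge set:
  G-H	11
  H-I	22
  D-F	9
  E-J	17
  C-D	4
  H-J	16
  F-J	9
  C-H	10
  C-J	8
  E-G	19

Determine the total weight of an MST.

Sort edges by weight, then run Kruskal:
C-D (4): add — endpoints in different components.
C-J (8): add — endpoints in different components.
D-F (9): add — endpoints in different components.
F-J (9): skip — F and J already connected.
C-H (10): add — endpoints in different components.
G-H (11): add — endpoints in different components.
H-J (16): skip — H and J already connected.
E-J (17): add — endpoints in different components.
E-G (19): skip — E and G already connected.
H-I (22): add — endpoints in different components.
MST edges: C-D, C-J, D-F, C-H, G-H, E-J, H-I; total weight 4+8+9+10+11+17+22 = 81.

81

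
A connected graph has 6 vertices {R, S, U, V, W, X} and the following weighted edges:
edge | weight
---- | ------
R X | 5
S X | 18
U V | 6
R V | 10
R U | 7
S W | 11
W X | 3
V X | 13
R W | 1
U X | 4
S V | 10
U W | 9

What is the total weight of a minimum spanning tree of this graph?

24

Prim, starting at R.
Step 1: frontier [R W 1, R X 5, R U 7, R V 10] → take R W (1); add W.
Step 2: frontier [R X 5, R U 7, R V 10, W X 3, U W 9, S W 11] → take W X (3); add X.
Step 3: frontier [R U 7, R V 10, U W 9, S W 11, U X 4, V X 13, S X 18] → take U X (4); add U.
Step 4: frontier [R V 10, U V 6, S W 11, V X 13, S X 18] → take U V (6); add V.
Step 5: frontier [S V 10, S W 11, S X 18] → take S V (10); add S.
MST edges: R W, W X, U X, U V, S V; total weight 1+3+4+6+10 = 24.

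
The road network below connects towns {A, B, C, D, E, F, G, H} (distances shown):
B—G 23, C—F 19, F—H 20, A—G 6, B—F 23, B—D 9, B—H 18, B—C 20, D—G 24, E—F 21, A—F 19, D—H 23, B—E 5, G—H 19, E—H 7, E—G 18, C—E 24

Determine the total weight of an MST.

83

Prim's algorithm from G:
Step 1: cheapest edge leaving the tree is A—G (6); add A.
Step 2: cheapest edge leaving the tree is E—G (18); add E.
Step 3: cheapest edge leaving the tree is B—E (5); add B.
Step 4: cheapest edge leaving the tree is E—H (7); add H.
Step 5: cheapest edge leaving the tree is B—D (9); add D.
Step 6: cheapest edge leaving the tree is A—F (19); add F.
Step 7: cheapest edge leaving the tree is C—F (19); add C.
MST edges: A—G, E—G, B—E, E—H, B—D, A—F, C—F; total weight 6+18+5+7+9+19+19 = 83.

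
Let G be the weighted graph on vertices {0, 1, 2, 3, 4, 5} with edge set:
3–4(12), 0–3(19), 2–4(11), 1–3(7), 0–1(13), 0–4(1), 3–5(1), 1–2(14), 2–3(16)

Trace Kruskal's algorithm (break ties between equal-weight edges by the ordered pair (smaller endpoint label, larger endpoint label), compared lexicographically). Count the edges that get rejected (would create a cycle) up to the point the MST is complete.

0

Sort edges by weight, then run Kruskal:
0–4 (1): add — endpoints in different components.
3–5 (1): add — endpoints in different components.
1–3 (7): add — endpoints in different components.
2–4 (11): add — endpoints in different components.
3–4 (12): add — endpoints in different components.
Edges rejected before the tree was complete: 0.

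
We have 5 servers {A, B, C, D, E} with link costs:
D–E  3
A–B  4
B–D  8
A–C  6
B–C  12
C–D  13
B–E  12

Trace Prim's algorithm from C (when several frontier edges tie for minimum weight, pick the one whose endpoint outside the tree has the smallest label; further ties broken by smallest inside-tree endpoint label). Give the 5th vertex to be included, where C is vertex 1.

E

Prim's algorithm from C:
Step 1: frontier [A–C 6, B–C 12, C–D 13] → take A–C (6); add A.
Step 2: frontier [A–B 4, B–C 12, C–D 13] → take A–B (4); add B.
Step 3: frontier [B–D 8, B–E 12, C–D 13] → take B–D (8); add D.
Step 4: frontier [B–E 12, D–E 3] → take D–E (3); add E.
Vertex order: C, A, B, D, E. The 5th vertex is E.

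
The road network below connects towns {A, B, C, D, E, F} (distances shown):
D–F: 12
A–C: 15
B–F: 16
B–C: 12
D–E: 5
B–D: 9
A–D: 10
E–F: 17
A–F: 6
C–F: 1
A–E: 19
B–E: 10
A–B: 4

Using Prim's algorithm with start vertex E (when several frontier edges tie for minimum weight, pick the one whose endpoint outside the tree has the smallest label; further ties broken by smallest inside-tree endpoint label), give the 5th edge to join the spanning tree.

C-F

Prim's algorithm from E:
Step 1: cheapest edge leaving the tree is D–E (5); add D.
Step 2: cheapest edge leaving the tree is B–D (9); add B.
Step 3: cheapest edge leaving the tree is A–B (4); add A.
Step 4: cheapest edge leaving the tree is A–F (6); add F.
Step 5: cheapest edge leaving the tree is C–F (1); add C.
The 5th edge added is C–F.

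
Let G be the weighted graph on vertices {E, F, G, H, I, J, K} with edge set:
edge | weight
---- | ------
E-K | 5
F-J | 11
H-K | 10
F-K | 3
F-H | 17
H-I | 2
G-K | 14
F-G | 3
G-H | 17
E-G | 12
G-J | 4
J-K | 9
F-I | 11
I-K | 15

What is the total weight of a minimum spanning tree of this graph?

27

Grow the tree from H using Prim:
Step 1: cheapest edge leaving the tree is H-I (2); add I.
Step 2: cheapest edge leaving the tree is H-K (10); add K.
Step 3: cheapest edge leaving the tree is F-K (3); add F.
Step 4: cheapest edge leaving the tree is F-G (3); add G.
Step 5: cheapest edge leaving the tree is G-J (4); add J.
Step 6: cheapest edge leaving the tree is E-K (5); add E.
MST edges: H-I, H-K, F-K, F-G, G-J, E-K; total weight 2+10+3+3+4+5 = 27.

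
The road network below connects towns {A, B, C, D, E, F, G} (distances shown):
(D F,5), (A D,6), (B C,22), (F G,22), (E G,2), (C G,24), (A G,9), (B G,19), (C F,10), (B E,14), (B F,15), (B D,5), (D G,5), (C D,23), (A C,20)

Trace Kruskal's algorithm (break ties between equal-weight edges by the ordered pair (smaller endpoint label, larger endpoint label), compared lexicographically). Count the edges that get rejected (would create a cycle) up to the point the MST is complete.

Kruskal: consider edges lightest-first.
E G (2): add — endpoints in different components.
B D (5): add — endpoints in different components.
D F (5): add — endpoints in different components.
D G (5): add — endpoints in different components.
A D (6): add — endpoints in different components.
A G (9): skip — A and G already connected.
C F (10): add — endpoints in different components.
Edges rejected before the tree was complete: 1.

1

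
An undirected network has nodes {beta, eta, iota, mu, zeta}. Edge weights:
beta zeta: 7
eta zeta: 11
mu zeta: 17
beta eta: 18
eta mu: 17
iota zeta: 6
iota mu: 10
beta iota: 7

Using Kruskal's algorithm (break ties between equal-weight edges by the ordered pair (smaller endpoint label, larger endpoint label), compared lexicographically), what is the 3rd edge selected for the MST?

Kruskal's algorithm — process edges by increasing weight (ties by edge label):
iota zeta (6): add. Components now {iota,zeta} {mu} {eta} {beta}
beta iota (7): add. Components now {beta,iota,zeta} {mu} {eta}
beta zeta (7): skip — zeta and beta already connected.
iota mu (10): add. Components now {beta,iota,mu,zeta} {eta}
eta zeta (11): add. Components now {beta,eta,iota,mu,zeta}
The 3rd edge added is iota mu.

iota-mu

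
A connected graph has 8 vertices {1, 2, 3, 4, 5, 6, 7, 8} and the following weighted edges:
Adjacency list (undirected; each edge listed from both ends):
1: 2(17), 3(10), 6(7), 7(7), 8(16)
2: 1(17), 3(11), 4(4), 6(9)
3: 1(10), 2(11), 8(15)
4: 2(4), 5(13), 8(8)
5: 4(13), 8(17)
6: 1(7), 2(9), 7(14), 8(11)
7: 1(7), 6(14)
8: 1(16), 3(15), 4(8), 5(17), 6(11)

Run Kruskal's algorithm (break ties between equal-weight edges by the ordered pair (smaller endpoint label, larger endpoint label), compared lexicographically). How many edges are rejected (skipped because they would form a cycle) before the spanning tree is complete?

Kruskal's algorithm — process edges by increasing weight (ties by edge label):
2-4 (4): add — endpoints in different components.
1-6 (7): add — endpoints in different components.
1-7 (7): add — endpoints in different components.
4-8 (8): add — endpoints in different components.
2-6 (9): add — endpoints in different components.
1-3 (10): add — endpoints in different components.
2-3 (11): skip — 2 and 3 already connected.
6-8 (11): skip — 6 and 8 already connected.
4-5 (13): add — endpoints in different components.
Edges rejected before the tree was complete: 2.

2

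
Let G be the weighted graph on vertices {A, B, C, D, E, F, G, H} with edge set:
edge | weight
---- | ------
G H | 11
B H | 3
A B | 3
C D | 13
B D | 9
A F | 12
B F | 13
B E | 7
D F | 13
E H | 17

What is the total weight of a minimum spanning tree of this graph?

58

Prim, starting at D.
Step 1: cheapest edge leaving the tree is B D (9); add B.
Step 2: cheapest edge leaving the tree is A B (3); add A.
Step 3: cheapest edge leaving the tree is B H (3); add H.
Step 4: cheapest edge leaving the tree is B E (7); add E.
Step 5: cheapest edge leaving the tree is G H (11); add G.
Step 6: cheapest edge leaving the tree is A F (12); add F.
Step 7: cheapest edge leaving the tree is C D (13); add C.
MST edges: B D, A B, B H, B E, G H, A F, C D; total weight 9+3+3+7+11+12+13 = 58.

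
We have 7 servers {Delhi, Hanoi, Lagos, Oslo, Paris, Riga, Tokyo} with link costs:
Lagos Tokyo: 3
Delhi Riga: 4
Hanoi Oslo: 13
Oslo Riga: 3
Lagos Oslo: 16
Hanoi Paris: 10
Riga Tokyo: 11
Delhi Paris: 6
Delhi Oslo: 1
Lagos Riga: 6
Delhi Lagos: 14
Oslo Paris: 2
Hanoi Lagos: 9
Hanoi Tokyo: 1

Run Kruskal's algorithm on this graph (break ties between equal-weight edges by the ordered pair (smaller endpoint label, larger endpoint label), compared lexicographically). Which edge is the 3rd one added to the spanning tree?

Oslo-Paris

Kruskal: consider edges lightest-first.
Delhi Oslo (1): add — endpoints in different components.
Hanoi Tokyo (1): add — endpoints in different components.
Oslo Paris (2): add — endpoints in different components.
Lagos Tokyo (3): add — endpoints in different components.
Oslo Riga (3): add — endpoints in different components.
Delhi Riga (4): skip — Riga and Delhi already connected.
Delhi Paris (6): skip — Delhi and Paris already connected.
Lagos Riga (6): add — endpoints in different components.
The 3rd edge added is Oslo Paris.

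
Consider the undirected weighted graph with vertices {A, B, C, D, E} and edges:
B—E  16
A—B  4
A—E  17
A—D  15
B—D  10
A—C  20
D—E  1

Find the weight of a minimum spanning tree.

Grow the tree from E using Prim:
Step 1: frontier [D—E 1, B—E 16, A—E 17] → take D—E (1); add D.
Step 2: frontier [B—D 10, A—D 15, B—E 16, A—E 17] → take B—D (10); add B.
Step 3: frontier [A—B 4, A—D 15, A—E 17] → take A—B (4); add A.
Step 4: frontier [A—C 20] → take A—C (20); add C.
MST edges: D—E, B—D, A—B, A—C; total weight 1+10+4+20 = 35.

35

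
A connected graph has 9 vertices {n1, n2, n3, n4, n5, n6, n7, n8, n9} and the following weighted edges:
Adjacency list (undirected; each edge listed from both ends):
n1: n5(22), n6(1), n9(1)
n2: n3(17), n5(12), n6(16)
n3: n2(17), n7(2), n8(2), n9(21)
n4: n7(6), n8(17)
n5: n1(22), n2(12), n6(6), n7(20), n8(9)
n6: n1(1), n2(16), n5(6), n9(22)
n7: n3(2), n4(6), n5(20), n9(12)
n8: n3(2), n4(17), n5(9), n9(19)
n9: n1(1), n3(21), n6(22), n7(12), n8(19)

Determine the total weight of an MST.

39

Kruskal's algorithm — process edges by increasing weight (ties by edge label):
n1-n6 (1): add — endpoints in different components.
n1-n9 (1): add — endpoints in different components.
n3-n7 (2): add — endpoints in different components.
n3-n8 (2): add — endpoints in different components.
n4-n7 (6): add — endpoints in different components.
n5-n6 (6): add — endpoints in different components.
n5-n8 (9): add — endpoints in different components.
n2-n5 (12): add — endpoints in different components.
MST edges: n1-n6, n1-n9, n3-n7, n3-n8, n4-n7, n5-n6, n5-n8, n2-n5; total weight 1+1+2+2+6+6+9+12 = 39.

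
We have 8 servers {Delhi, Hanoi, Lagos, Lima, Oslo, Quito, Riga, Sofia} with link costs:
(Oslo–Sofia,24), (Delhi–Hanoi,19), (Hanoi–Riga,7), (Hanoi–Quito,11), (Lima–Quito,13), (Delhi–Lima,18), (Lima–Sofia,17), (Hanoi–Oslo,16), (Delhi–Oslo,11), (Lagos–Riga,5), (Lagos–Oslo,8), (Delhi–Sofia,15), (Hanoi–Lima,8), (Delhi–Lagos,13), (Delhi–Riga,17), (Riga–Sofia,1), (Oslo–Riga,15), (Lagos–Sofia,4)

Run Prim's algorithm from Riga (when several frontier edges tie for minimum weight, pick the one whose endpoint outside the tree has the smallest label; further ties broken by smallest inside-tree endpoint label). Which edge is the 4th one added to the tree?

Hanoi-Lima

Prim, starting at Riga.
Step 1: cheapest edge leaving the tree is Riga–Sofia (1); add Sofia.
Step 2: cheapest edge leaving the tree is Lagos–Sofia (4); add Lagos.
Step 3: cheapest edge leaving the tree is Hanoi–Riga (7); add Hanoi.
Step 4: cheapest edge leaving the tree is Hanoi–Lima (8); add Lima.
Step 5: cheapest edge leaving the tree is Lagos–Oslo (8); add Oslo.
Step 6: cheapest edge leaving the tree is Delhi–Oslo (11); add Delhi.
Step 7: cheapest edge leaving the tree is Hanoi–Quito (11); add Quito.
The 4th edge added is Hanoi–Lima.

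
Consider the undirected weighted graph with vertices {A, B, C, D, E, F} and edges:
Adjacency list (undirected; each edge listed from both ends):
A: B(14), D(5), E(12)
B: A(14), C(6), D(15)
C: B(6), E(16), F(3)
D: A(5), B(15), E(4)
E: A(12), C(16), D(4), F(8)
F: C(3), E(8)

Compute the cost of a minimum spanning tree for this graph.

Grow the tree from C using Prim:
Step 1: frontier [C–F 3, B–C 6, C–E 16] → take C–F (3); add F.
Step 2: frontier [B–C 6, C–E 16, E–F 8] → take B–C (6); add B.
Step 3: frontier [A–B 14, B–D 15, C–E 16, E–F 8] → take E–F (8); add E.
Step 4: frontier [A–B 14, B–D 15, D–E 4, A–E 12] → take D–E (4); add D.
Step 5: frontier [A–B 14, A–D 5, A–E 12] → take A–D (5); add A.
MST edges: C–F, B–C, E–F, D–E, A–D; total weight 3+6+8+4+5 = 26.

26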